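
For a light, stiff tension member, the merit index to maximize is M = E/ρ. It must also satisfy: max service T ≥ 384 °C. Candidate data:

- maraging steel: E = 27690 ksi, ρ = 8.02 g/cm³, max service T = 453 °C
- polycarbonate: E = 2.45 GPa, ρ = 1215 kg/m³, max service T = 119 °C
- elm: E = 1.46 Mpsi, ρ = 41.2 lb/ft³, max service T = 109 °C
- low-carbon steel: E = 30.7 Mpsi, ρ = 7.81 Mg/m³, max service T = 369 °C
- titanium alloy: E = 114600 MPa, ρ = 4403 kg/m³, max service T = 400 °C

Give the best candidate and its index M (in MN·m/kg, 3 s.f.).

titanium alloy, M = 26.0 MN·m/kg

Screen on constraints: max service T ≥ 384 °C. Survivors: maraging steel, titanium alloy.
Convert each candidate to consistent units, then evaluate M:
  maraging steel: E = 190.9 GPa, ρ = 8020 kg/m³
  titanium alloy: E = 114.6 GPa, ρ = 4403 kg/m³
  titanium alloy: M = 26.0 MN·m/kg
  maraging steel: M = 23.8 MN·m/kg
Highest index: titanium alloy.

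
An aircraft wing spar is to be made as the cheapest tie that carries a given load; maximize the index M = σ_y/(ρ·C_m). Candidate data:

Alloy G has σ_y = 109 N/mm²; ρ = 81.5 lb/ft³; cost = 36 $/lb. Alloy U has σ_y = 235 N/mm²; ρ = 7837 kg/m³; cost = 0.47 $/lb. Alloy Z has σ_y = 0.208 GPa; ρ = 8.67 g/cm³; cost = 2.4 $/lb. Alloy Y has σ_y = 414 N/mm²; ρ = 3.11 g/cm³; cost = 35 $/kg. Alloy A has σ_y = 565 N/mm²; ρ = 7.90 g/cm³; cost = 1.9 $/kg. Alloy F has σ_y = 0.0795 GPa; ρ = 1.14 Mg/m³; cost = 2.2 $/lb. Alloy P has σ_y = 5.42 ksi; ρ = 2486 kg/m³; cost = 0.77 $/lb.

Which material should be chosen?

alloy A

Convert each candidate to consistent units, then evaluate M:
  alloy G: σ_y = 109.0 MPa, ρ = 1306 kg/m³, cost = 79.37 $/kg
  alloy U: σ_y = 235.0 MPa, ρ = 7837 kg/m³, cost = 1.036 $/kg
  alloy Z: σ_y = 208.0 MPa, ρ = 8670 kg/m³, cost = 5.291 $/kg
  alloy Y: σ_y = 414.0 MPa, ρ = 3110 kg/m³, cost = 35.00 $/kg
  alloy A: σ_y = 565.0 MPa, ρ = 7900 kg/m³, cost = 1.900 $/kg
  alloy F: σ_y = 79.50 MPa, ρ = 1140 kg/m³, cost = 4.850 $/kg
  alloy P: σ_y = 37.37 MPa, ρ = 2486 kg/m³, cost = 1.698 $/kg
  alloy A: M = 37.6 kN·m per $
  alloy U: M = 28.9 kN·m per $
  alloy F: M = 14.4 kN·m per $
  alloy P: M = 8.86 kN·m per $
  alloy Z: M = 4.53 kN·m per $
  alloy Y: M = 3.80 kN·m per $
  alloy G: M = 1.05 kN·m per $
Highest index: alloy A.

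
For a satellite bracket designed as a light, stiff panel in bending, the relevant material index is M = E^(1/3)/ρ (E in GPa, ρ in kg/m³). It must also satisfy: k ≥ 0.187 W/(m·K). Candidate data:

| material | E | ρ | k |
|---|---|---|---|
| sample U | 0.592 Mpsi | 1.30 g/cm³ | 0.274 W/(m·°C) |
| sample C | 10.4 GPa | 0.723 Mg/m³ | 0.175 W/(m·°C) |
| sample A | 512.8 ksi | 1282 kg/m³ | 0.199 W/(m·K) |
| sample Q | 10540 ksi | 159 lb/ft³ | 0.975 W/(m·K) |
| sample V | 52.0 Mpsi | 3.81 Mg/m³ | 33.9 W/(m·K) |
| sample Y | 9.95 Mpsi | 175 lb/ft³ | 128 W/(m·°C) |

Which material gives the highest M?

Screen on constraints: k ≥ 0.187 W/(m·K). Survivors: sample U, sample A, sample Q, sample V, sample Y.
Convert each candidate to consistent units, then evaluate M:
  sample U: E = 4.082 GPa, ρ = 1300 kg/m³
  sample A: E = 3.536 GPa, ρ = 1282 kg/m³
  sample Q: E = 72.67 GPa, ρ = 2547 kg/m³
  sample V: E = 358.5 GPa, ρ = 3810 kg/m³
  sample Y: E = 68.60 GPa, ρ = 2803 kg/m³
  sample V: M = 1.86×10⁻³
  sample Q: M = 1.64×10⁻³
  sample Y: M = 1.46×10⁻³
  sample U: M = 1.23×10⁻³
  sample A: M = 1.19×10⁻³
Sample V has the largest M.

sample V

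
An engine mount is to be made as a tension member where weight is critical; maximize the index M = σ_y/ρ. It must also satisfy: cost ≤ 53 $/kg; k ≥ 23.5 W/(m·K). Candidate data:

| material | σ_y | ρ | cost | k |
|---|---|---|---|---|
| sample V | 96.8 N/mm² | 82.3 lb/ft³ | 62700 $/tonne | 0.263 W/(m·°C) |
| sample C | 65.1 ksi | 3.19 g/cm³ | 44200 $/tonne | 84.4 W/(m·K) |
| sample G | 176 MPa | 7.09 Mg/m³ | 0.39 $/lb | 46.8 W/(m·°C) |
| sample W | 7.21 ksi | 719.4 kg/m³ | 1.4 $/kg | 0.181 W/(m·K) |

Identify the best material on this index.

sample C

Screen on constraints: cost ≤ 53 $/kg; k ≥ 23.5 W/(m·K). Survivors: sample C, sample G.
Putting every candidate on a common basis:
  sample C: σ_y = 448.8 MPa, ρ = 3190 kg/m³
  sample G: σ_y = 176.0 MPa, ρ = 7090 kg/m³
  sample C: M = 141 kN·m/kg
  sample G: M = 24.8 kN·m/kg
Sample C ranks first.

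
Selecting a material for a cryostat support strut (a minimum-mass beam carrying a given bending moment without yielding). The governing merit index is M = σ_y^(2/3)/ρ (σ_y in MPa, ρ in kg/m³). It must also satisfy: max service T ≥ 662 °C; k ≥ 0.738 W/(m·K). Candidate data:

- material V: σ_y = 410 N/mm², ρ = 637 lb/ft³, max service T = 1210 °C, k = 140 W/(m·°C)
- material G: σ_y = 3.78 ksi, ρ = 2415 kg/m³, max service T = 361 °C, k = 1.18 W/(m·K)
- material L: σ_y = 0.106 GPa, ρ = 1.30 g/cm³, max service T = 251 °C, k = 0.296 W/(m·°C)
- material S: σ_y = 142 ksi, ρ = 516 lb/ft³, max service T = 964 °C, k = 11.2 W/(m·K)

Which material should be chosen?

material S

Screen on constraints: max service T ≥ 662 °C; k ≥ 0.738 W/(m·K). Survivors: material V, material S.
Convert each candidate to consistent units, then evaluate M:
  material V: σ_y = 410.0 MPa, ρ = 10200 kg/m³
  material S: σ_y = 979.1 MPa, ρ = 8266 kg/m³
  material S: M = 11.9×10⁻³
  material V: M = 5.41×10⁻³
Material S has the largest M.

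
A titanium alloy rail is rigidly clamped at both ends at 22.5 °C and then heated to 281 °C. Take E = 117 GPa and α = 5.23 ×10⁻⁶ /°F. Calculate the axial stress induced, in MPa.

α = 5.23×10⁻⁶/°F × 9/5 = 9.41×10⁻⁶/K.
ΔT = 258.5 K. Constrained thermal stress σ = E·α·ΔT = 117.0×10³ MPa × 9.41×10⁻⁶ × 258.5 = 285 MPa (compressive).

285 MPa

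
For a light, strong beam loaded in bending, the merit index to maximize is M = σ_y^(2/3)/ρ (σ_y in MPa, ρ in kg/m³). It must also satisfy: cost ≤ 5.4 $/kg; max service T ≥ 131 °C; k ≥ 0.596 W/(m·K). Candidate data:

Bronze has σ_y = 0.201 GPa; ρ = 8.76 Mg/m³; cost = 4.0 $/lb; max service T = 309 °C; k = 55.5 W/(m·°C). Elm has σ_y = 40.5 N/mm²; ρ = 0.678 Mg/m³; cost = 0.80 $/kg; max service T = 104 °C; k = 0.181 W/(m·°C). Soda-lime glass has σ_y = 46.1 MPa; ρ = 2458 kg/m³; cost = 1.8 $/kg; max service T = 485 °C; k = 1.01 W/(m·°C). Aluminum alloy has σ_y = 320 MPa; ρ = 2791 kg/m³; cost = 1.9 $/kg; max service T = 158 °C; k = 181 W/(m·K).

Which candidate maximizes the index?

Screen on constraints: cost ≤ 5.4 $/kg; max service T ≥ 131 °C; k ≥ 0.596 W/(m·K). Survivors: soda-lime glass, aluminum alloy.
Normalizing units and computing the index:
  soda-lime glass: σ_y = 46.10 MPa, ρ = 2458 kg/m³
  aluminum alloy: σ_y = 320.0 MPa, ρ = 2791 kg/m³
  aluminum alloy: M = 16.8×10⁻³
  soda-lime glass: M = 5.23×10⁻³
Highest index: aluminum alloy.

aluminum alloy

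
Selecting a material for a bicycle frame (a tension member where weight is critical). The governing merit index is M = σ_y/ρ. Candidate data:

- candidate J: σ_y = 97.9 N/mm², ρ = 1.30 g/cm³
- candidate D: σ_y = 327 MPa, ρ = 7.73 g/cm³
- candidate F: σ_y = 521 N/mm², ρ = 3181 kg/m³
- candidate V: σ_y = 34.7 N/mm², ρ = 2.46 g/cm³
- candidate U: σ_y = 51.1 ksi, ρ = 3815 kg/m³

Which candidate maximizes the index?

candidate F

After converting to SI:
  candidate J: σ_y = 97.90 MPa, ρ = 1300 kg/m³
  candidate D: σ_y = 327.0 MPa, ρ = 7730 kg/m³
  candidate F: σ_y = 521.0 MPa, ρ = 3181 kg/m³
  candidate V: σ_y = 34.70 MPa, ρ = 2460 kg/m³
  candidate U: σ_y = 352.3 MPa, ρ = 3815 kg/m³
  candidate F: M = 164 kN·m/kg
  candidate U: M = 92.4 kN·m/kg
  candidate J: M = 75.3 kN·m/kg
  candidate D: M = 42.3 kN·m/kg
  candidate V: M = 14.1 kN·m/kg
Highest index: candidate F.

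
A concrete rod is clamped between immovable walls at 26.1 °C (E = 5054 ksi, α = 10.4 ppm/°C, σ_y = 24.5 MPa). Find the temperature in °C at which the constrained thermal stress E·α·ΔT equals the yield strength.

93.7 °C

E = 5054 ksi = 34.85 GPa.
E·α·ΔT = 24.50 MPa ⇒ ΔT = 24.50 / (34.85×10³ × 10.4×10⁻⁶) = 67.60 K.
T = 26.1 + 67.60 = 93.70 °C.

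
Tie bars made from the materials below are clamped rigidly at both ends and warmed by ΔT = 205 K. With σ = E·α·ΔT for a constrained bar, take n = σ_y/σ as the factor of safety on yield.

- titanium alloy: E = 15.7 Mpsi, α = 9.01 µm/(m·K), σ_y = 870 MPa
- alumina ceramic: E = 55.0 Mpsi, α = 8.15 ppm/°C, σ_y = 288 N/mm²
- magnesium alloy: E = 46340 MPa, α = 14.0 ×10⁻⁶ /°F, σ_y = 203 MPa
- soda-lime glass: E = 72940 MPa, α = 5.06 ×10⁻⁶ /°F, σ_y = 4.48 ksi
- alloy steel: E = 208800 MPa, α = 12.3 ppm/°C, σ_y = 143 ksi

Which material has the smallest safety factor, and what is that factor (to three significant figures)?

soda-lime glass, n = 0.227

In consistent units (E in GPa, α in ×10⁻⁶/K, σ_y in MPa):
  titanium alloy: E = 108.2, α = 9.01, σ_y = 870.0 → σ = 200 MPa, n = 4.35
  alumina ceramic: E = 379.2, α = 8.15, σ_y = 288.0 → σ = 634 MPa, n = 0.455
  magnesium alloy: E = 46.34, α = 25.2, σ_y = 203.0 → σ = 239 MPa, n = 0.848
  soda-lime glass: E = 72.94, α = 9.11, σ_y = 30.89 → σ = 136 MPa, n = 0.227
  alloy steel: E = 208.8, α = 12.3, σ_y = 986.0 → σ = 526 MPa, n = 1.87
Soda-lime glass has the lowest safety factor, n = 0.227.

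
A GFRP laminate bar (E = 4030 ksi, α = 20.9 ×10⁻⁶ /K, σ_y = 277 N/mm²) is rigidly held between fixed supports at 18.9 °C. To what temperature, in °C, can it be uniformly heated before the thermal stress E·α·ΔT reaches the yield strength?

496 °C

E = 4030 ksi = 27.79 GPa.
σ_y = 277 N/mm² = 277.0 MPa.
E·α·ΔT = 277.0 MPa ⇒ ΔT = 277.0 / (27.79×10³ × 20.9×10⁻⁶) = 477.0 K.
T = 18.9 + 477.0 = 495.9 °C.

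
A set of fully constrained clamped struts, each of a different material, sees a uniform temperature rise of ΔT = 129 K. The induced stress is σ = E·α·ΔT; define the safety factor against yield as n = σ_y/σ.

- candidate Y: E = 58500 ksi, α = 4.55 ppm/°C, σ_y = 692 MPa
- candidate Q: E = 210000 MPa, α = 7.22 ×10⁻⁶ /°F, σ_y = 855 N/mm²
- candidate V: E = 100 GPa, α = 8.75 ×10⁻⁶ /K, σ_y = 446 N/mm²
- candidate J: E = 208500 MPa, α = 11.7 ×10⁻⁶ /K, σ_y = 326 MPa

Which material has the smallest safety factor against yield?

In consistent units (E in GPa, α in ×10⁻⁶/K, σ_y in MPa):
  candidate Y: E = 403.3, α = 4.55, σ_y = 692.0 → σ = 237 MPa, n = 2.92
  candidate Q: E = 210.0, α = 13.0, σ_y = 855.0 → σ = 352 MPa, n = 2.43
  candidate V: E = 100.0, α = 8.75, σ_y = 446.0 → σ = 113 MPa, n = 3.95
  candidate J: E = 208.5, α = 11.7, σ_y = 326.0 → σ = 315 MPa, n = 1.04
Candidate J has the lowest safety factor, n = 1.04.

candidate J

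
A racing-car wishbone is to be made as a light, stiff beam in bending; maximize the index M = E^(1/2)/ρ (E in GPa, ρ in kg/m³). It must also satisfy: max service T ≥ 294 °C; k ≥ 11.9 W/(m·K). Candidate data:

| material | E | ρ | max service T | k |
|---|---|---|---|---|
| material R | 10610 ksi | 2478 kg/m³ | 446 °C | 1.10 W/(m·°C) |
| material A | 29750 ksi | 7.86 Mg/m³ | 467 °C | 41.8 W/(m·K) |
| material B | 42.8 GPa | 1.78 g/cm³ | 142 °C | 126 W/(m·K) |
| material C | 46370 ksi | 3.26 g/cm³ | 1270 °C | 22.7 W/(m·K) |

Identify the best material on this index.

material C

Screen on constraints: max service T ≥ 294 °C; k ≥ 11.9 W/(m·K). Survivors: material A, material C.
In SI units:
  material A: E = 205.1 GPa, ρ = 7860 kg/m³
  material C: E = 319.7 GPa, ρ = 3260 kg/m³
  material C: M = 5.48×10⁻³
  material A: M = 1.82×10⁻³
The maximum is for material C.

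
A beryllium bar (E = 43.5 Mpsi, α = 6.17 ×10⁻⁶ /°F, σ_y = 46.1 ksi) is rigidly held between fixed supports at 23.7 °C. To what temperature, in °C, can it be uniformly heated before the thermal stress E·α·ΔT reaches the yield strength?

119 °C

E = 43.5 Mpsi = 299.9 GPa.
α = 6.17×10⁻⁶/°F × 9/5 = 11.1×10⁻⁶/K.
σ_y = 46.1 ksi = 317.8 MPa.
E·α·ΔT = 317.8 MPa ⇒ ΔT = 317.8 / (299.9×10³ × 11.1×10⁻⁶) = 95.42 K.
T = 23.7 + 95.42 = 119.1 °C.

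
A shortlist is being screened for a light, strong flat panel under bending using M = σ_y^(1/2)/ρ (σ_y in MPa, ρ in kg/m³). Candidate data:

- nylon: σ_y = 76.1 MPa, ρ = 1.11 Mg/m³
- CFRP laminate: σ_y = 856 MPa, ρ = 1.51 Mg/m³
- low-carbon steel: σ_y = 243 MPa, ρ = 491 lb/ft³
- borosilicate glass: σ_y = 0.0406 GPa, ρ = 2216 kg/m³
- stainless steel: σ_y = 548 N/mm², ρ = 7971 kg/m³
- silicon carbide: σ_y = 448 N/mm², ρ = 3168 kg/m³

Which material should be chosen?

Putting every candidate on a common basis:
  nylon: σ_y = 76.10 MPa, ρ = 1110 kg/m³
  CFRP laminate: σ_y = 856.0 MPa, ρ = 1510 kg/m³
  low-carbon steel: σ_y = 243.0 MPa, ρ = 7865 kg/m³
  borosilicate glass: σ_y = 40.60 MPa, ρ = 2216 kg/m³
  stainless steel: σ_y = 548.0 MPa, ρ = 7971 kg/m³
  silicon carbide: σ_y = 448.0 MPa, ρ = 3168 kg/m³
  CFRP laminate: M = 19.4×10⁻³
  nylon: M = 7.86×10⁻³
  silicon carbide: M = 6.68×10⁻³
  stainless steel: M = 2.94×10⁻³
  borosilicate glass: M = 2.88×10⁻³
  low-carbon steel: M = 1.98×10⁻³
Highest index: CFRP laminate.

CFRP laminate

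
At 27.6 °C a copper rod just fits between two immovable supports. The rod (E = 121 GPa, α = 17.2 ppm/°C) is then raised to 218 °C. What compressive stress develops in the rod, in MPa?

396 MPa

ΔT = 190.4 K. Constrained thermal stress σ = E·α·ΔT = 121.0×10³ MPa × 17.2×10⁻⁶ × 190.4 = 396 MPa (compressive).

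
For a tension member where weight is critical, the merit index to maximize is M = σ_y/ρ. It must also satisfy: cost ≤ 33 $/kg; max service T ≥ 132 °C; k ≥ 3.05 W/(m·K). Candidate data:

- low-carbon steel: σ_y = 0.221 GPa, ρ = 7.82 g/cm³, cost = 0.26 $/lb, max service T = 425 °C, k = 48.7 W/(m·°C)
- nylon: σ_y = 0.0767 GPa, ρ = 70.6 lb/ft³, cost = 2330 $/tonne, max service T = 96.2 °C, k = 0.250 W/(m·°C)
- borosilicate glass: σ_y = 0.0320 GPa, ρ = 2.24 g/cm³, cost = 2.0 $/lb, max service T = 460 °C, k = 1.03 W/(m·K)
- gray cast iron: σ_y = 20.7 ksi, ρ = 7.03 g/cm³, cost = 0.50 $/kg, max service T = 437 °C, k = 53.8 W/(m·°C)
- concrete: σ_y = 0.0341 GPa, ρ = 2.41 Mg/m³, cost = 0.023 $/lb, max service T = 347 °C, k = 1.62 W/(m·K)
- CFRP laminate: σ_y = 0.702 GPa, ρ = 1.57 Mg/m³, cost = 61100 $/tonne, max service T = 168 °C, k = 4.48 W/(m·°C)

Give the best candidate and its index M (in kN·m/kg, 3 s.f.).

low-carbon steel, M = 28.3 kN·m/kg

Screen on constraints: cost ≤ 33 $/kg; max service T ≥ 132 °C; k ≥ 3.05 W/(m·K). Survivors: low-carbon steel, gray cast iron.
Putting every candidate on a common basis:
  low-carbon steel: σ_y = 221.0 MPa, ρ = 7820 kg/m³
  gray cast iron: σ_y = 142.7 MPa, ρ = 7030 kg/m³
  low-carbon steel: M = 28.3 kN·m/kg
  gray cast iron: M = 20.3 kN·m/kg
Low-carbon steel ranks first.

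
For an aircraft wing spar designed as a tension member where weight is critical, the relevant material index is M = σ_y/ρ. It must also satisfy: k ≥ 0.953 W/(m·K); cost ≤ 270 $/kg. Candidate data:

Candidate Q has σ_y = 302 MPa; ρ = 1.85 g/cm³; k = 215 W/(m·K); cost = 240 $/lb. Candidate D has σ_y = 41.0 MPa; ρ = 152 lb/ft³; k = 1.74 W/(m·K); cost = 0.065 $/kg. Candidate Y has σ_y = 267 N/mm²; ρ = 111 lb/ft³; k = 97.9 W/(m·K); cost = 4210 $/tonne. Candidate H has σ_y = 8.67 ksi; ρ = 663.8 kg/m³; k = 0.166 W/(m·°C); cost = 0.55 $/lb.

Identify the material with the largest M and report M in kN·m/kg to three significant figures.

candidate Y, M = 150 kN·m/kg

Screen on constraints: k ≥ 0.953 W/(m·K); cost ≤ 270 $/kg. Survivors: candidate D, candidate Y.
In SI units:
  candidate D: σ_y = 41.00 MPa, ρ = 2435 kg/m³
  candidate Y: σ_y = 267.0 MPa, ρ = 1778 kg/m³
  candidate Y: M = 150 kN·m/kg
  candidate D: M = 16.8 kN·m/kg
Highest index: candidate Y.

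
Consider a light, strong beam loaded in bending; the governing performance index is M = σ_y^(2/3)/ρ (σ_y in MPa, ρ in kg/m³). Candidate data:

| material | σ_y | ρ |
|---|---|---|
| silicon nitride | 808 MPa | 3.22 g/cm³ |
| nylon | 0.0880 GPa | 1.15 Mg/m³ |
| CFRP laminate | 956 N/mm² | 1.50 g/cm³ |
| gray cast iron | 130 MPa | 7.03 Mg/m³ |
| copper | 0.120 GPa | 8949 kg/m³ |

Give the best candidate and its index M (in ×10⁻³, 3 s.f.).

CFRP laminate, M = 64.7×10⁻³

Normalizing units and computing the index:
  silicon nitride: σ_y = 808.0 MPa, ρ = 3220 kg/m³
  nylon: σ_y = 88.00 MPa, ρ = 1150 kg/m³
  CFRP laminate: σ_y = 956.0 MPa, ρ = 1500 kg/m³
  gray cast iron: σ_y = 130.0 MPa, ρ = 7030 kg/m³
  copper: σ_y = 120.0 MPa, ρ = 8949 kg/m³
  CFRP laminate: M = 64.7×10⁻³
  silicon nitride: M = 26.9×10⁻³
  nylon: M = 17.2×10⁻³
  gray cast iron: M = 3.65×10⁻³
  copper: M = 2.72×10⁻³
The maximum is for CFRP laminate.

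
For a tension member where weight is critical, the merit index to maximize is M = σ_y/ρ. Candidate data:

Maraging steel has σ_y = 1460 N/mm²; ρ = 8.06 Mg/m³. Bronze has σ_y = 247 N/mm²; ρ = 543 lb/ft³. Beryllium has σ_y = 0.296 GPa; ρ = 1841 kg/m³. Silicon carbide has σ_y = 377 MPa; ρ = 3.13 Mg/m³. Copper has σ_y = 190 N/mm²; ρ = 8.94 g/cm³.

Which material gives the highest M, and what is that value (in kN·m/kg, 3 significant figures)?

Putting every candidate on a common basis:
  maraging steel: σ_y = 1460 MPa, ρ = 8060 kg/m³
  bronze: σ_y = 247.0 MPa, ρ = 8698 kg/m³
  beryllium: σ_y = 296.0 MPa, ρ = 1841 kg/m³
  silicon carbide: σ_y = 377.0 MPa, ρ = 3130 kg/m³
  copper: σ_y = 190.0 MPa, ρ = 8940 kg/m³
  maraging steel: M = 181 kN·m/kg
  beryllium: M = 161 kN·m/kg
  silicon carbide: M = 120 kN·m/kg
  bronze: M = 28.4 kN·m/kg
  copper: M = 21.3 kN·m/kg
Maraging steel has the largest M.

maraging steel, M = 181 kN·m/kg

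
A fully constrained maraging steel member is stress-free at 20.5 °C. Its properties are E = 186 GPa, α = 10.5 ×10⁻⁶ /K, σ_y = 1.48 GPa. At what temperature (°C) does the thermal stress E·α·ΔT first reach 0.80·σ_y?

σ_y = 1.48 GPa = 1480 MPa.
E·α·ΔT = 1184 MPa ⇒ ΔT = 1184 / (186.0×10³ × 10.5×10⁻⁶) = 606.2 K.
T = 20.5 + 606.2 = 626.7 °C.

627 °C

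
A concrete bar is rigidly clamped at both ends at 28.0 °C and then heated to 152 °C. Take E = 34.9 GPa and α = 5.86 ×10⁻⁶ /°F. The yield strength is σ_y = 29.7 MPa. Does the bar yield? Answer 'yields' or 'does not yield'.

α = 5.86×10⁻⁶/°F × 9/5 = 10.5×10⁻⁶/K.
ΔT = 124.0 K. Constrained thermal stress σ = E·α·ΔT = 34.90×10³ MPa × 10.5×10⁻⁶ × 124.0 = 45.6 MPa (compressive).
Compare to σ_y = 29.7 MPa: σ ≥ σ_y, so it yields.

yields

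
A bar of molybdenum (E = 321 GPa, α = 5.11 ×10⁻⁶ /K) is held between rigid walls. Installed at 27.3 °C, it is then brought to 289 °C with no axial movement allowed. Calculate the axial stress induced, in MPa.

429 MPa

ΔT = 261.7 K. Constrained thermal stress σ = E·α·ΔT = 321.0×10³ MPa × 5.11×10⁻⁶ × 261.7 = 429 MPa (compressive).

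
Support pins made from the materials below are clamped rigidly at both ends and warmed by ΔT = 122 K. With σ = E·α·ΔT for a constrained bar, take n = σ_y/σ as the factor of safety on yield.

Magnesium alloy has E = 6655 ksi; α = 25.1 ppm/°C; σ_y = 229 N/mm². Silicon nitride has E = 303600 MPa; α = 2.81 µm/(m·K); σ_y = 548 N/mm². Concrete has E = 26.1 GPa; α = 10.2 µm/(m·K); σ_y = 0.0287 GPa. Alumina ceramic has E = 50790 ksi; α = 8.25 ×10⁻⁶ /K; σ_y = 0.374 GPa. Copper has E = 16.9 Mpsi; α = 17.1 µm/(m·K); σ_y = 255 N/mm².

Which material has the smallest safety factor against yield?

With everything in SI (GPa, ×10⁻⁶/K, MPa):
  magnesium alloy: E = 45.88, α = 25.1, σ_y = 229.0 → σ = 141 MPa, n = 1.63
  silicon nitride: E = 303.6, α = 2.81, σ_y = 548.0 → σ = 104 MPa, n = 5.27
  concrete: E = 26.10, α = 10.2, σ_y = 28.70 → σ = 32.5 MPa, n = 0.884
  alumina ceramic: E = 350.2, α = 8.25, σ_y = 374.0 → σ = 352 MPa, n = 1.06
  copper: E = 116.5, α = 17.1, σ_y = 255.0 → σ = 243 MPa, n = 1.05
Smallest n: concrete with n = 0.884.

concrete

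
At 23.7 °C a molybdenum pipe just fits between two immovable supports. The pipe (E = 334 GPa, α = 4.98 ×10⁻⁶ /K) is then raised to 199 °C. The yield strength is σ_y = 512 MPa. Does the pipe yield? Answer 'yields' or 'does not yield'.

does not yield

ΔT = 175.3 K. Constrained thermal stress σ = E·α·ΔT = 334.0×10³ MPa × 4.98×10⁻⁶ × 175.3 = 292 MPa (compressive).
Compare to σ_y = 512 MPa: σ < σ_y, so it does not yield.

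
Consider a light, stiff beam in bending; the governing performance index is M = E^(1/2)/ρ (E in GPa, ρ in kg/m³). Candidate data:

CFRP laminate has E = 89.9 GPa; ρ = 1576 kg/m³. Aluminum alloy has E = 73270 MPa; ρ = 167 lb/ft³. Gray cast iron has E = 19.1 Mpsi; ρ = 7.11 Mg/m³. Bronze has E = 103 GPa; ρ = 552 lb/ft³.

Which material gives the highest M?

After converting to SI:
  CFRP laminate: E = 89.90 GPa, ρ = 1576 kg/m³
  aluminum alloy: E = 73.27 GPa, ρ = 2675 kg/m³
  gray cast iron: E = 131.7 GPa, ρ = 7110 kg/m³
  bronze: E = 103.0 GPa, ρ = 8842 kg/m³
  CFRP laminate: M = 6.02×10⁻³
  aluminum alloy: M = 3.20×10⁻³
  gray cast iron: M = 1.61×10⁻³
  bronze: M = 1.15×10⁻³
The maximum is for CFRP laminate.

CFRP laminate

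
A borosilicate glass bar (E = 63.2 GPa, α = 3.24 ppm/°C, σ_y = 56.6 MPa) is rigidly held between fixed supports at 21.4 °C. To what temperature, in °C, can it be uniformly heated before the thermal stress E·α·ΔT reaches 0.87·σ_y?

262 °C

E·α·ΔT = 49.24 MPa ⇒ ΔT = 49.24 / (63.20×10³ × 3.24×10⁻⁶) = 240.5 K.
T = 21.4 + 240.5 = 261.9 °C.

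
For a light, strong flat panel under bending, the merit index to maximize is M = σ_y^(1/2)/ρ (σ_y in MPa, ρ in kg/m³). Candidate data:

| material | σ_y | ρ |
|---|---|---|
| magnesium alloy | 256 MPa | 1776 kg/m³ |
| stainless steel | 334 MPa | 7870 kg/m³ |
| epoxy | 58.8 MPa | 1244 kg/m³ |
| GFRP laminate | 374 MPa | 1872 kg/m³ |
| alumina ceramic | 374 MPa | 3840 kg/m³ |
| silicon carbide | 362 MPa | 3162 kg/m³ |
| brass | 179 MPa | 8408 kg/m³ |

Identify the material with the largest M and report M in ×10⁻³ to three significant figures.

GFRP laminate, M = 10.3×10⁻³

Computing M directly (units already consistent):
  GFRP laminate: M = 10.3×10⁻³
  magnesium alloy: M = 9.01×10⁻³
  epoxy: M = 6.16×10⁻³
  silicon carbide: M = 6.02×10⁻³
  alumina ceramic: M = 5.04×10⁻³
  stainless steel: M = 2.32×10⁻³
  brass: M = 1.59×10⁻³
Highest index: GFRP laminate.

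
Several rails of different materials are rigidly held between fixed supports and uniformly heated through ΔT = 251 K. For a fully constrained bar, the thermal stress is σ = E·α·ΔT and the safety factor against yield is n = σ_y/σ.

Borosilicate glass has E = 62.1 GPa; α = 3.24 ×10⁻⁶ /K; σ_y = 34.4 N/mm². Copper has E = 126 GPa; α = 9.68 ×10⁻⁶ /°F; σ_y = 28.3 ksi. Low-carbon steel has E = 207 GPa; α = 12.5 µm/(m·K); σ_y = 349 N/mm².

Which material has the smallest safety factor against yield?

In consistent units (E in GPa, α in ×10⁻⁶/K, σ_y in MPa):
  borosilicate glass: E = 62.10, α = 3.24, σ_y = 34.40 → σ = 50.5 MPa, n = 0.681
  copper: E = 126.0, α = 17.4, σ_y = 195.1 → σ = 551 MPa, n = 0.354
  low-carbon steel: E = 207.0, α = 12.5, σ_y = 349.0 → σ = 649 MPa, n = 0.537
The minimum is copper at n = 0.354.

copper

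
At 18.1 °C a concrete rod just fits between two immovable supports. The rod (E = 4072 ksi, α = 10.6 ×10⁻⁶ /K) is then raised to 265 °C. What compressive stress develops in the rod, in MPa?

73.5 MPa

E = 4072 ksi = 28.08 GPa.
ΔT = 246.9 K. Constrained thermal stress σ = E·α·ΔT = 28.08×10³ MPa × 10.6×10⁻⁶ × 246.9 = 73.5 MPa (compressive).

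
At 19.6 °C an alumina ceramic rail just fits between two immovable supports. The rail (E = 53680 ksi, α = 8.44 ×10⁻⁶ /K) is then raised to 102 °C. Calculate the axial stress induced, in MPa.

E = 53680 ksi = 370.1 GPa.
ΔT = 82.40 K. Constrained thermal stress σ = E·α·ΔT = 370.1×10³ MPa × 8.44×10⁻⁶ × 82.40 = 257 MPa (compressive).

257 MPa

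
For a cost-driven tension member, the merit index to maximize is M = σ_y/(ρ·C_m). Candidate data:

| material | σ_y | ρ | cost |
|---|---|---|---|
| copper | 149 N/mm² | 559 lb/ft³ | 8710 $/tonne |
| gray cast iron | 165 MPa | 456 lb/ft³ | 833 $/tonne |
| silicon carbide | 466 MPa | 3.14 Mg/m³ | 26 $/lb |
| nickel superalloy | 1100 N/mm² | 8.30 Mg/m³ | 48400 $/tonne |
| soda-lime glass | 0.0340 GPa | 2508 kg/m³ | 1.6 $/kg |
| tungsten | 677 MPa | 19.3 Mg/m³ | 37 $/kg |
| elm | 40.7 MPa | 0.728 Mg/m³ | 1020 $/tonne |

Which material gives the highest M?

After converting to SI:
  copper: σ_y = 149.0 MPa, ρ = 8954 kg/m³, cost = 8.710 $/kg
  gray cast iron: σ_y = 165.0 MPa, ρ = 7304 kg/m³, cost = 0.8330 $/kg
  silicon carbide: σ_y = 466.0 MPa, ρ = 3140 kg/m³, cost = 57.32 $/kg
  nickel superalloy: σ_y = 1100 MPa, ρ = 8300 kg/m³, cost = 48.40 $/kg
  soda-lime glass: σ_y = 34.00 MPa, ρ = 2508 kg/m³, cost = 1.600 $/kg
  tungsten: σ_y = 677.0 MPa, ρ = 19300 kg/m³, cost = 37.00 $/kg
  elm: σ_y = 40.70 MPa, ρ = 728.0 kg/m³, cost = 1.020 $/kg
  elm: M = 54.8 kN·m per $
  gray cast iron: M = 27.1 kN·m per $
  soda-lime glass: M = 8.47 kN·m per $
  nickel superalloy: M = 2.74 kN·m per $
  silicon carbide: M = 2.59 kN·m per $
  copper: M = 1.91 kN·m per $
  tungsten: M = 0.948 kN·m per $
Elm ranks first.

elm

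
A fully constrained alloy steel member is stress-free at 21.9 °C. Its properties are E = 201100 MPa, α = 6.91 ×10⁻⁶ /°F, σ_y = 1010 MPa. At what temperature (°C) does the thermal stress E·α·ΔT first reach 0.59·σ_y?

E = 201100 MPa = 201.1 GPa.
α = 6.91×10⁻⁶/°F × 9/5 = 12.4×10⁻⁶/K.
E·α·ΔT = 595.9 MPa ⇒ ΔT = 595.9 / (201.1×10³ × 12.4×10⁻⁶) = 238.2 K.
T = 21.9 + 238.2 = 260.1 °C.

260 °C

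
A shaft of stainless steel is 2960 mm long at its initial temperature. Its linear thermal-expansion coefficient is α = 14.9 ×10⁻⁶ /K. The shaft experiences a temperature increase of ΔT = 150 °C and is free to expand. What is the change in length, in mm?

6.62 mm

ΔL = α·L₀·ΔT = 14.9×10⁻⁶ × 2960 mm × 150.0 K = 6.62 mm.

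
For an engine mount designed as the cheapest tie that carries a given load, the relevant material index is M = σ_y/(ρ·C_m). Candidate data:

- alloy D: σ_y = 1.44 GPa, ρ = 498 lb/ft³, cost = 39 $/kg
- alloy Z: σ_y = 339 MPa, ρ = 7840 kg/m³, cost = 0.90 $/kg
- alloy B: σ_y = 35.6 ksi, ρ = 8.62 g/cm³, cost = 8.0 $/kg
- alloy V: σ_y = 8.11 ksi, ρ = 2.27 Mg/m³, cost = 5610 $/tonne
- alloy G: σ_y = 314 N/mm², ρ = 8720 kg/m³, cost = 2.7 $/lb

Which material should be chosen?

Putting every candidate on a common basis:
  alloy D: σ_y = 1440 MPa, ρ = 7977 kg/m³, cost = 39.00 $/kg
  alloy Z: σ_y = 339.0 MPa, ρ = 7840 kg/m³, cost = 0.9000 $/kg
  alloy B: σ_y = 245.5 MPa, ρ = 8620 kg/m³, cost = 8.000 $/kg
  alloy V: σ_y = 55.92 MPa, ρ = 2270 kg/m³, cost = 5.610 $/kg
  alloy G: σ_y = 314.0 MPa, ρ = 8720 kg/m³, cost = 5.952 $/kg
  alloy Z: M = 48.0 kN·m per $
  alloy G: M = 6.05 kN·m per $
  alloy D: M = 4.63 kN·m per $
  alloy V: M = 4.39 kN·m per $
  alloy B: M = 3.56 kN·m per $
Alloy Z ranks first.

alloy Z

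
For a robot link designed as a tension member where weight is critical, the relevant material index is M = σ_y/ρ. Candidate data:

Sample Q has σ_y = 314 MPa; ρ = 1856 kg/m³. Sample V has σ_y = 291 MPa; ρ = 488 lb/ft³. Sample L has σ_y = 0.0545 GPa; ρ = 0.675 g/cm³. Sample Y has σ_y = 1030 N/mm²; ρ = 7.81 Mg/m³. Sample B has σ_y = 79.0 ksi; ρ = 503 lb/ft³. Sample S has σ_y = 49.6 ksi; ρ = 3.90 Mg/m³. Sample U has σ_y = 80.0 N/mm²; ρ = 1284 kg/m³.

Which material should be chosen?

sample Q

Convert each candidate to consistent units, then evaluate M:
  sample Q: σ_y = 314.0 MPa, ρ = 1856 kg/m³
  sample V: σ_y = 291.0 MPa, ρ = 7817 kg/m³
  sample L: σ_y = 54.50 MPa, ρ = 675.0 kg/m³
  sample Y: σ_y = 1030 MPa, ρ = 7810 kg/m³
  sample B: σ_y = 544.7 MPa, ρ = 8057 kg/m³
  sample S: σ_y = 342.0 MPa, ρ = 3900 kg/m³
  sample U: σ_y = 80.00 MPa, ρ = 1284 kg/m³
  sample Q: M = 169 kN·m/kg
  sample Y: M = 132 kN·m/kg
  sample S: M = 87.7 kN·m/kg
  sample L: M = 80.7 kN·m/kg
  sample B: M = 67.6 kN·m/kg
  sample U: M = 62.3 kN·m/kg
  sample V: M = 37.2 kN·m/kg
The maximum is for sample Q.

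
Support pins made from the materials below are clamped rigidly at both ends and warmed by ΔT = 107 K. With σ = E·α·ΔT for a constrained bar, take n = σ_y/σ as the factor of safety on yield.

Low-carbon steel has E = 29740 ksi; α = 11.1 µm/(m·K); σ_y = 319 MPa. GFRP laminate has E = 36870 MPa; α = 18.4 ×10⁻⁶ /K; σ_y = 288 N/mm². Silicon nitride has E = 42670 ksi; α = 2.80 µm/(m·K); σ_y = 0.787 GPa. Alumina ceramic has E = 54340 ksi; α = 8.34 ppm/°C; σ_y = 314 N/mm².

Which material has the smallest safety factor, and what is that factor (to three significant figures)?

alumina ceramic, n = 0.939

Per material, after unit conversion:
  low-carbon steel: E = 205.1, α = 11.1, σ_y = 319.0 → σ = 244 MPa, n = 1.31
  GFRP laminate: E = 36.87, α = 18.4, σ_y = 288.0 → σ = 72.6 MPa, n = 3.97
  silicon nitride: E = 294.2, α = 2.80, σ_y = 787.0 → σ = 88.1 MPa, n = 8.93
  alumina ceramic: E = 374.7, α = 8.34, σ_y = 314.0 → σ = 334 MPa, n = 0.939
The minimum is alumina ceramic at n = 0.939.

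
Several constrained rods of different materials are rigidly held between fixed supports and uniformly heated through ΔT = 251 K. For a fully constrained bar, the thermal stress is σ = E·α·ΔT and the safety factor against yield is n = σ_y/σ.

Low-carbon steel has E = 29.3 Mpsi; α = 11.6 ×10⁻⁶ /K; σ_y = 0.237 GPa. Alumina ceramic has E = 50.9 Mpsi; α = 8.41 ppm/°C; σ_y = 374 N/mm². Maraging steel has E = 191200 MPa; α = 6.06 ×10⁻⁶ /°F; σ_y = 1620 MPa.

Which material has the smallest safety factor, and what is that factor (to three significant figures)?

Converting E to GPa, α to ×10⁻⁶/K, σ_y to MPa, then σ and n for each:
  low-carbon steel: E = 202.0, α = 11.6, σ_y = 237.0 → σ = 588 MPa, n = 0.403
  alumina ceramic: E = 350.9, α = 8.41, σ_y = 374.0 → σ = 741 MPa, n = 0.505
  maraging steel: E = 191.2, α = 10.9, σ_y = 1620 → σ = 523 MPa, n = 3.09
Smallest n: low-carbon steel with n = 0.403.

low-carbon steel, n = 0.403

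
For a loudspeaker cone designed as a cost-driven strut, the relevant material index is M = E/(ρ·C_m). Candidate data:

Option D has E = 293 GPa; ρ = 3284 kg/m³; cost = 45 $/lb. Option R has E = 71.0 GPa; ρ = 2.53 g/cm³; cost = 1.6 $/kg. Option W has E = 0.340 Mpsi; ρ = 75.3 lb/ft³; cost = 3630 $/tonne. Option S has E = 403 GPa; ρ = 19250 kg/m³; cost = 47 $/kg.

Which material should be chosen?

In SI units:
  option D: E = 293.0 GPa, ρ = 3284 kg/m³, cost = 99.21 $/kg
  option R: E = 71.00 GPa, ρ = 2530 kg/m³, cost = 1.600 $/kg
  option W: E = 2.344 GPa, ρ = 1206 kg/m³, cost = 3.630 $/kg
  option S: E = 403.0 GPa, ρ = 19250 kg/m³, cost = 47.00 $/kg
  option R: M = 17.5 MN·m per $
  option D: M = 0.899 MN·m per $
  option W: M = 0.535 MN·m per $
  option S: M = 0.445 MN·m per $
Option R has the largest M.

option R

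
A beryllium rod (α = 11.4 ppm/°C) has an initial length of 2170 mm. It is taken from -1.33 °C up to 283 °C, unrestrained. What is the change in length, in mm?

ΔT = 283 − (-1.33) = 284.3 K.
ΔL = α·L₀·ΔT = 11.4×10⁻⁶ × 2170 mm × 284.3 K = 7.03 mm.

7.03 mm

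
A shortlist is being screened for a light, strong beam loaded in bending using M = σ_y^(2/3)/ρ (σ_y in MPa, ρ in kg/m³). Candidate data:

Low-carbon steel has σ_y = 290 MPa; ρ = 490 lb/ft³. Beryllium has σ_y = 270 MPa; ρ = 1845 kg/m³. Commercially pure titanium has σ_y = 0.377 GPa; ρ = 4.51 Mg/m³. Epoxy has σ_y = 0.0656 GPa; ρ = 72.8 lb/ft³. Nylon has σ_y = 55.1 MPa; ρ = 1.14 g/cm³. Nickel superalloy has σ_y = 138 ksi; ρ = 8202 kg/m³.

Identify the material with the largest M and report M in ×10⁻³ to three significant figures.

Putting every candidate on a common basis:
  low-carbon steel: σ_y = 290.0 MPa, ρ = 7849 kg/m³
  beryllium: σ_y = 270.0 MPa, ρ = 1845 kg/m³
  commercially pure titanium: σ_y = 377.0 MPa, ρ = 4510 kg/m³
  epoxy: σ_y = 65.60 MPa, ρ = 1166 kg/m³
  nylon: σ_y = 55.10 MPa, ρ = 1140 kg/m³
  nickel superalloy: σ_y = 951.5 MPa, ρ = 8202 kg/m³
  beryllium: M = 22.6×10⁻³
  epoxy: M = 13.9×10⁻³
  nylon: M = 12.7×10⁻³
  nickel superalloy: M = 11.8×10⁻³
  commercially pure titanium: M = 11.6×10⁻³
  low-carbon steel: M = 5.58×10⁻³
Beryllium ranks first.

beryllium, M = 22.6×10⁻³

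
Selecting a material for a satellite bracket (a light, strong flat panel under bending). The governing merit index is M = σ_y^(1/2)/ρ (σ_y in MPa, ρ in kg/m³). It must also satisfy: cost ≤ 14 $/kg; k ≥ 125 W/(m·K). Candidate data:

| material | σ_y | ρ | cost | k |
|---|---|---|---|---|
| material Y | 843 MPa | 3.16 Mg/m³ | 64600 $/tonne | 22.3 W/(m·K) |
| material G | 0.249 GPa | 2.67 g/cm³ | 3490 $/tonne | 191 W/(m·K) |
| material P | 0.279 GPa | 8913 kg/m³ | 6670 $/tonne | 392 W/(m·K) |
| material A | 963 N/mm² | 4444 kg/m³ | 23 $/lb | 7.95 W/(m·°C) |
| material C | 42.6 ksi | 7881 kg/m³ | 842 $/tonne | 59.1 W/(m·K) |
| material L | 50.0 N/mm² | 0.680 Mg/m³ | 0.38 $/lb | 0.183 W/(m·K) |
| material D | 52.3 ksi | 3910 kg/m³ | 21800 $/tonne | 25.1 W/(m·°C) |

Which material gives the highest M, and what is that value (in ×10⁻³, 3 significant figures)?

material G, M = 5.91×10⁻³

Screen on constraints: cost ≤ 14 $/kg; k ≥ 125 W/(m·K). Survivors: material G, material P.
Putting every candidate on a common basis:
  material G: σ_y = 249.0 MPa, ρ = 2670 kg/m³
  material P: σ_y = 279.0 MPa, ρ = 8913 kg/m³
  material G: M = 5.91×10⁻³
  material P: M = 1.87×10⁻³
Highest index: material G.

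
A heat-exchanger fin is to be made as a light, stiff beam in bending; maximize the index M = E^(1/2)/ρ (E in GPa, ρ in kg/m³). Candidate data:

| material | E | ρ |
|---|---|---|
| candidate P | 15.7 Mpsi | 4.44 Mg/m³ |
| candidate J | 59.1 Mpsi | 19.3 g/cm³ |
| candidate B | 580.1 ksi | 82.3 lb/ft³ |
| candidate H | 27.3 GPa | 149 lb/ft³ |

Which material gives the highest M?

candidate P

In SI units:
  candidate P: E = 108.2 GPa, ρ = 4440 kg/m³
  candidate J: E = 407.5 GPa, ρ = 19300 kg/m³
  candidate B: E = 4.000 GPa, ρ = 1318 kg/m³
  candidate H: E = 27.30 GPa, ρ = 2387 kg/m³
  candidate P: M = 2.34×10⁻³
  candidate H: M = 2.19×10⁻³
  candidate B: M = 1.52×10⁻³
  candidate J: M = 1.05×10⁻³
Highest index: candidate P.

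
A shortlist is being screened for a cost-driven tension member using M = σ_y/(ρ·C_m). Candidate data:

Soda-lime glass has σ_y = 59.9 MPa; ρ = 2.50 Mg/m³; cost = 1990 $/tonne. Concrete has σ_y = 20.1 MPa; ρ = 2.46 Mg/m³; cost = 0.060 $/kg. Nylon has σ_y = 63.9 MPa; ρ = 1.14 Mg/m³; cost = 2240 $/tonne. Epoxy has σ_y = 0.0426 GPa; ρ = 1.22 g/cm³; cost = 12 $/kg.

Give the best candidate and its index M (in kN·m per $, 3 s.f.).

concrete, M = 136 kN·m per $

Convert each candidate to consistent units, then evaluate M:
  soda-lime glass: σ_y = 59.90 MPa, ρ = 2500 kg/m³, cost = 1.990 $/kg
  concrete: σ_y = 20.10 MPa, ρ = 2460 kg/m³, cost = 0.06000 $/kg
  nylon: σ_y = 63.90 MPa, ρ = 1140 kg/m³, cost = 2.240 $/kg
  epoxy: σ_y = 42.60 MPa, ρ = 1220 kg/m³, cost = 12.00 $/kg
  concrete: M = 136 kN·m per $
  nylon: M = 25.0 kN·m per $
  soda-lime glass: M = 12.0 kN·m per $
  epoxy: M = 2.91 kN·m per $
Highest index: concrete.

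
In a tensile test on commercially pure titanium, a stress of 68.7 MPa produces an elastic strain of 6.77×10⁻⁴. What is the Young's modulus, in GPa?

101 GPa

E = σ/ε = 68.7 MPa / 6.77×10⁻⁴ = 101500 MPa = 101 GPa.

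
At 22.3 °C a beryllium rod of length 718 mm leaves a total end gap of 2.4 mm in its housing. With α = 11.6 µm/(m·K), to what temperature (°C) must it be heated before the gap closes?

α·L₀·ΔT = 2.4 mm ⇒ ΔT = 2.4 / (11.6×10⁻⁶ × 718.0) = 288.2 K.
T = 22.3 + 288.2 = 310.5 °C.

310 °C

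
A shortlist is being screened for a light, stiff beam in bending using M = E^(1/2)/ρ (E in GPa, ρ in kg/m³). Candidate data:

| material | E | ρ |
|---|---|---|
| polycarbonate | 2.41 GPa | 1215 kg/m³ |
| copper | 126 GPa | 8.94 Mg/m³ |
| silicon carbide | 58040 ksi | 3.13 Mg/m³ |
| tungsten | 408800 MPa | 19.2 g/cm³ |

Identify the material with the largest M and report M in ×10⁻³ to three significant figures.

silicon carbide, M = 6.39×10⁻³

In SI units:
  polycarbonate: E = 2.410 GPa, ρ = 1215 kg/m³
  copper: E = 126.0 GPa, ρ = 8940 kg/m³
  silicon carbide: E = 400.2 GPa, ρ = 3130 kg/m³
  tungsten: E = 408.8 GPa, ρ = 19200 kg/m³
  silicon carbide: M = 6.39×10⁻³
  polycarbonate: M = 1.28×10⁻³
  copper: M = 1.26×10⁻³
  tungsten: M = 1.05×10⁻³
Highest index: silicon carbide.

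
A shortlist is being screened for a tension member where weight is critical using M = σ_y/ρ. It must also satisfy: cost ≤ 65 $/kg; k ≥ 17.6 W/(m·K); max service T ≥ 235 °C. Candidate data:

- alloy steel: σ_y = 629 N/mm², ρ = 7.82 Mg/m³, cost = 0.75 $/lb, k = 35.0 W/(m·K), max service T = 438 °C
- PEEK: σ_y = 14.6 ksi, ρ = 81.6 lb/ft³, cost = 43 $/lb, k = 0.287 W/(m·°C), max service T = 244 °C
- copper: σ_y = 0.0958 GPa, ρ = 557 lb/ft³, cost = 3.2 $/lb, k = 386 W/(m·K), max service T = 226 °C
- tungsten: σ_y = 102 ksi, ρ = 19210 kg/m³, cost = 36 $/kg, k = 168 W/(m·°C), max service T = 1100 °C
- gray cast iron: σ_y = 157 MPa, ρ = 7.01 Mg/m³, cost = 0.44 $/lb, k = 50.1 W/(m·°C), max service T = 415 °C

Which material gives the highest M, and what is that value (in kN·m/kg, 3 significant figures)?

Screen on constraints: cost ≤ 65 $/kg; k ≥ 17.6 W/(m·K); max service T ≥ 235 °C. Survivors: alloy steel, tungsten, gray cast iron.
After converting to SI:
  alloy steel: σ_y = 629.0 MPa, ρ = 7820 kg/m³
  tungsten: σ_y = 703.3 MPa, ρ = 19210 kg/m³
  gray cast iron: σ_y = 157.0 MPa, ρ = 7010 kg/m³
  alloy steel: M = 80.4 kN·m/kg
  tungsten: M = 36.6 kN·m/kg
  gray cast iron: M = 22.4 kN·m/kg
Highest index: alloy steel.

alloy steel, M = 80.4 kN·m/kg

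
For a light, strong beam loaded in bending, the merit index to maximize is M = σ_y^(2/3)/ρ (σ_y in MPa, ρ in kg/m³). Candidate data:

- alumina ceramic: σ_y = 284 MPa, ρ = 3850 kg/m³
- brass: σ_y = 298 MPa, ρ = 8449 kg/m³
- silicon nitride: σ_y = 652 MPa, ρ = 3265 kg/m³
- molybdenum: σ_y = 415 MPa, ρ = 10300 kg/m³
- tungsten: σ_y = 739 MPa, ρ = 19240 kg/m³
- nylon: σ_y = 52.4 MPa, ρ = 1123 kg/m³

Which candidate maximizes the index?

Per-candidate index values:
  silicon nitride: M = 23.0×10⁻³
  nylon: M = 12.5×10⁻³
  alumina ceramic: M = 11.2×10⁻³
  molybdenum: M = 5.40×10⁻³
  brass: M = 5.28×10⁻³
  tungsten: M = 4.25×10⁻³
Silicon nitride ranks first.

silicon nitride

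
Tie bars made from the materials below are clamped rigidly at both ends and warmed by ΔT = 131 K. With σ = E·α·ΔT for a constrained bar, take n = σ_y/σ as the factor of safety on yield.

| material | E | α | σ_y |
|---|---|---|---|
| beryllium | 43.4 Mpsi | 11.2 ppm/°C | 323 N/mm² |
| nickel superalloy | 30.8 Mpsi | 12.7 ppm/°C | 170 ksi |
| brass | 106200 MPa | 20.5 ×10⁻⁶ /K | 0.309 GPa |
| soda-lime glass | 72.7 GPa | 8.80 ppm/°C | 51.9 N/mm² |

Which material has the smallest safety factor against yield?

soda-lime glass

With everything in SI (GPa, ×10⁻⁶/K, MPa):
  beryllium: E = 299.2, α = 11.2, σ_y = 323.0 → σ = 439 MPa, n = 0.736
  nickel superalloy: E = 212.4, α = 12.7, σ_y = 1172 → σ = 353 MPa, n = 3.32
  brass: E = 106.2, α = 20.5, σ_y = 309.0 → σ = 285 MPa, n = 1.08
  soda-lime glass: E = 72.70, α = 8.80, σ_y = 51.90 → σ = 83.8 MPa, n = 0.619
Soda-lime glass has the lowest safety factor, n = 0.619.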